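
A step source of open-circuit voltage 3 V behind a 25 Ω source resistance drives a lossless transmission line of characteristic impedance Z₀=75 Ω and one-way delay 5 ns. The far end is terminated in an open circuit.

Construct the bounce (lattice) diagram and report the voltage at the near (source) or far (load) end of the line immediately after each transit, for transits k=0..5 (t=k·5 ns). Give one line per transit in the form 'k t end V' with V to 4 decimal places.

Γ_L=1.000000, Γ_S=-0.500000; launch V₁=3·75/100=2.250000
k=0 src: V=2.2500
k=1 load: inc=2.250000, refl=2.250000·1.000000=2.2500; V=0.000000+2.250000+2.250000=4.5000
k=2 src: inc=2.250000, refl=2.250000·-0.500000=-1.1250; V=2.250000+2.250000+-1.125000=3.3750
k=3 load: inc=-1.125000, refl=-1.125000·1.000000=-1.1250; V=4.500000+-1.125000+-1.125000=2.2500
k=4 src: inc=-1.125000, refl=-1.125000·-0.500000=0.5625; V=3.375000+-1.125000+0.562500=2.8125
k=5 load: inc=0.562500, refl=0.562500·1.000000=0.5625; V=2.250000+0.562500+0.562500=3.3750

0 0 source 2.2500
1 5 load 4.5000
2 10 source 3.3750
3 15 load 2.2500
4 20 source 2.8125
5 25 load 3.3750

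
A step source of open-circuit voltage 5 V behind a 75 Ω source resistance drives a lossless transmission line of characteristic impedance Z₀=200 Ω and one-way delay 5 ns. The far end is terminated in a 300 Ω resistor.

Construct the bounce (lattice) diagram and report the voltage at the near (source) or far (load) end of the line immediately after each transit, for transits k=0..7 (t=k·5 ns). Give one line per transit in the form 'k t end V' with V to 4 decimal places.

Γ_L=0.200000, Γ_S=-0.454545; launch V₁=5·200/275=3.636364
k=0 src: V=3.6364
k=1 load: inc=3.636364, refl=3.636364·0.200000=0.7273; V=0.000000+3.636364+0.727273=4.3636
k=2 src: inc=0.727273, refl=0.727273·-0.454545=-0.3306; V=3.636364+0.727273+-0.330579=4.0331
k=3 load: inc=-0.330579, refl=-0.330579·0.200000=-0.0661; V=4.363636+-0.330579+-0.066116=3.9669
k=4 src: inc=-0.066116, refl=-0.066116·-0.454545=0.0301; V=4.033058+-0.066116+0.030053=3.9970
k=5 load: inc=0.030053, refl=0.030053·0.200000=0.0060; V=3.966942+0.030053+0.006011=4.0030
k=6 src: inc=0.006011, refl=0.006011·-0.454545=-0.0027; V=3.996995+0.006011+-0.002732=4.0003
k=7 load: inc=-0.002732, refl=-0.002732·0.200000=-0.0005; V=4.003005+-0.002732+-0.000546=3.9997

0 0 source 3.6364
1 5 load 4.3636
2 10 source 4.0331
3 15 load 3.9669
4 20 source 3.9970
5 25 load 4.0030
6 30 source 4.0003
7 35 load 3.9997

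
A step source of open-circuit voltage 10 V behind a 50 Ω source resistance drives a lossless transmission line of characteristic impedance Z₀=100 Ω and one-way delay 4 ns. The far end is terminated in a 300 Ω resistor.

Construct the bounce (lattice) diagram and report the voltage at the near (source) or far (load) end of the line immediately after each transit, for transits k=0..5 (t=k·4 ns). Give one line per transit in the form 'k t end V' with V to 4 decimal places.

Γ_L=0.500000, Γ_S=-0.333333; launch V₁=10·100/150=6.666667
k=0 src: V=6.6667
k=1 load: inc=6.666667, refl=6.666667·0.500000=3.3333; V=0.000000+6.666667+3.333333=10.0000
k=2 src: inc=3.333333, refl=3.333333·-0.333333=-1.1111; V=6.666667+3.333333+-1.111111=8.8889
k=3 load: inc=-1.111111, refl=-1.111111·0.500000=-0.5556; V=10.000000+-1.111111+-0.555556=8.3333
k=4 src: inc=-0.555556, refl=-0.555556·-0.333333=0.1852; V=8.888889+-0.555556+0.185185=8.5185
k=5 load: inc=0.185185, refl=0.185185·0.500000=0.0926; V=8.333333+0.185185+0.092593=8.6111

0 0 source 6.6667
1 4 load 10.0000
2 8 source 8.8889
3 12 load 8.3333
4 16 source 8.5185
5 20 load 8.6111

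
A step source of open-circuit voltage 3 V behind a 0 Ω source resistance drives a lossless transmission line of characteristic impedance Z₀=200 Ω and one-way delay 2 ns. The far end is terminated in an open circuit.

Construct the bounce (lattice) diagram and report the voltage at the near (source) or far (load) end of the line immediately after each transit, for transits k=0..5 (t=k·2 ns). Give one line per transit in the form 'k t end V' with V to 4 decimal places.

0 0 source 3.0000
1 2 load 6.0000
2 4 source 3.0000
3 6 load 0.0000
4 8 source 3.0000
5 10 load 6.0000

Γ_L=1.000000, Γ_S=-1.000000; launch V₁=3·200/200=3.000000
k=0 src: V=3.0000
k=1 load: inc=3.000000, refl=3.000000·1.000000=3.0000; V=0.000000+3.000000+3.000000=6.0000
k=2 src: inc=3.000000, refl=3.000000·-1.000000=-3.0000; V=3.000000+3.000000+-3.000000=3.0000
k=3 load: inc=-3.000000, refl=-3.000000·1.000000=-3.0000; V=6.000000+-3.000000+-3.000000=0.0000
k=4 src: inc=-3.000000, refl=-3.000000·-1.000000=3.0000; V=3.000000+-3.000000+3.000000=3.0000
k=5 load: inc=3.000000, refl=3.000000·1.000000=3.0000; V=0.000000+3.000000+3.000000=6.0000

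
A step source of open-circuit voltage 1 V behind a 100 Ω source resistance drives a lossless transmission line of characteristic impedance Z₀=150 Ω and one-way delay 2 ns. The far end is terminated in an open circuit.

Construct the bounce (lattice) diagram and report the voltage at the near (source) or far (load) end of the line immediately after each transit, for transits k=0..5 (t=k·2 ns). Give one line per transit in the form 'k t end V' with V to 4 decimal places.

Γ_L=1.000000, Γ_S=-0.200000; launch V₁=1·150/250=0.600000
k=0 src: V=0.6000
k=1 load: inc=0.600000, refl=0.600000·1.000000=0.6000; V=0.000000+0.600000+0.600000=1.2000
k=2 src: inc=0.600000, refl=0.600000·-0.200000=-0.1200; V=0.600000+0.600000+-0.120000=1.0800
k=3 load: inc=-0.120000, refl=-0.120000·1.000000=-0.1200; V=1.200000+-0.120000+-0.120000=0.9600
k=4 src: inc=-0.120000, refl=-0.120000·-0.200000=0.0240; V=1.080000+-0.120000+0.024000=0.9840
k=5 load: inc=0.024000, refl=0.024000·1.000000=0.0240; V=0.960000+0.024000+0.024000=1.0080

0 0 source 0.6000
1 2 load 1.2000
2 4 source 1.0800
3 6 load 0.9600
4 8 source 0.9840
5 10 load 1.0080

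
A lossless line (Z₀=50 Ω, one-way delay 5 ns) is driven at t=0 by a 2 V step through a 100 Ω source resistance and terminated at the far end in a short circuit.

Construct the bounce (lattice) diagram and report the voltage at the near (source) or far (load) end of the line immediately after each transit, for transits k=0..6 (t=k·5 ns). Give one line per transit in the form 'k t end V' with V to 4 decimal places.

0 0 source 0.6667
1 5 load 0.0000
2 10 source -0.2222
3 15 load 0.0000
4 20 source 0.0741
5 25 load 0.0000
6 30 source -0.0247

Γ_L=-1.000000, Γ_S=0.333333; launch V₁=2·50/150=0.666667
k=0 src: V=0.6667
k=1 load: inc=0.666667, refl=0.666667·-1.000000=-0.6667; V=0.000000+0.666667+-0.666667=0.0000
k=2 src: inc=-0.666667, refl=-0.666667·0.333333=-0.2222; V=0.666667+-0.666667+-0.222222=-0.2222
k=3 load: inc=-0.222222, refl=-0.222222·-1.000000=0.2222; V=0.000000+-0.222222+0.222222=0.0000
k=4 src: inc=0.222222, refl=0.222222·0.333333=0.0741; V=-0.222222+0.222222+0.074074=0.0741
k=5 load: inc=0.074074, refl=0.074074·-1.000000=-0.0741; V=0.000000+0.074074+-0.074074=0.0000
k=6 src: inc=-0.074074, refl=-0.074074·0.333333=-0.0247; V=0.074074+-0.074074+-0.024691=-0.0247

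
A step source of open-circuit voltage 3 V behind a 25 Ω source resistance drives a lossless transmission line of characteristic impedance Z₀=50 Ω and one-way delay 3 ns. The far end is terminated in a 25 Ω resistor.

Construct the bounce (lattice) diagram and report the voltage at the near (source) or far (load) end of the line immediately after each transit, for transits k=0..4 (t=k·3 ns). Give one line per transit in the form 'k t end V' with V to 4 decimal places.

0 0 source 2.0000
1 3 load 1.3333
2 6 source 1.5556
3 9 load 1.4815
4 12 source 1.5062

Γ_L=-0.333333, Γ_S=-0.333333; launch V₁=3·50/75=2.000000
k=0 src: V=2.0000
k=1 load: inc=2.000000, refl=2.000000·-0.333333=-0.6667; V=0.000000+2.000000+-0.666667=1.3333
k=2 src: inc=-0.666667, refl=-0.666667·-0.333333=0.2222; V=2.000000+-0.666667+0.222222=1.5556
k=3 load: inc=0.222222, refl=0.222222·-0.333333=-0.0741; V=1.333333+0.222222+-0.074074=1.4815
k=4 src: inc=-0.074074, refl=-0.074074·-0.333333=0.0247; V=1.555556+-0.074074+0.024691=1.5062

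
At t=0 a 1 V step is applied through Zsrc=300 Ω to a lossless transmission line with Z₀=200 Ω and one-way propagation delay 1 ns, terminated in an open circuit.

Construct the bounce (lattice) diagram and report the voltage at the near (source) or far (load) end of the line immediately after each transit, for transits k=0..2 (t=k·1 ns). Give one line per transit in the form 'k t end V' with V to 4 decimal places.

Γ_L=1.000000, Γ_S=0.200000; launch V₁=1·200/500=0.400000
k=0 src: V=0.4000
k=1 load: inc=0.400000, refl=0.400000·1.000000=0.4000; V=0.000000+0.400000+0.400000=0.8000
k=2 src: inc=0.400000, refl=0.400000·0.200000=0.0800; V=0.400000+0.400000+0.080000=0.8800

0 0 source 0.4000
1 1 load 0.8000
2 2 source 0.8800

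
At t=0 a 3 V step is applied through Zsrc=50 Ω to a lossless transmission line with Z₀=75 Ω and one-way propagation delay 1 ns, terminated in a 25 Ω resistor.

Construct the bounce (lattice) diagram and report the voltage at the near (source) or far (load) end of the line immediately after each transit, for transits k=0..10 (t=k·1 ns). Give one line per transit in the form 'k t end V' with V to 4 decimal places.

0 0 source 1.8000
1 1 load 0.9000
2 2 source 1.0800
3 3 load 0.9900
4 4 source 1.0080
5 5 load 0.9990
6 6 source 1.0008
7 7 load 0.9999
8 8 source 1.0001
9 9 load 1.0000
10 10 source 1.0000

Γ_L=-0.500000, Γ_S=-0.200000; launch V₁=3·75/125=1.800000
k=0 src: V=1.8000
k=1 load: inc=1.800000, refl=1.800000·-0.500000=-0.9000; V=0.000000+1.800000+-0.900000=0.9000
k=2 src: inc=-0.900000, refl=-0.900000·-0.200000=0.1800; V=1.800000+-0.900000+0.180000=1.0800
k=3 load: inc=0.180000, refl=0.180000·-0.500000=-0.0900; V=0.900000+0.180000+-0.090000=0.9900
k=4 src: inc=-0.090000, refl=-0.090000·-0.200000=0.0180; V=1.080000+-0.090000+0.018000=1.0080
k=5 load: inc=0.018000, refl=0.018000·-0.500000=-0.0090; V=0.990000+0.018000+-0.009000=0.9990
k=6 src: inc=-0.009000, refl=-0.009000·-0.200000=0.0018; V=1.008000+-0.009000+0.001800=1.0008
k=7 load: inc=0.001800, refl=0.001800·-0.500000=-0.0009; V=0.999000+0.001800+-0.000900=0.9999
k=8 src: inc=-0.000900, refl=-0.000900·-0.200000=0.0002; V=1.000800+-0.000900+0.000180=1.0001
k=9 load: inc=0.000180, refl=0.000180·-0.500000=-0.0001; V=0.999900+0.000180+-0.000090=1.0000
k=10 src: inc=-0.000090, refl=-0.000090·-0.200000=0.0000; V=1.000080+-0.000090+0.000018=1.0000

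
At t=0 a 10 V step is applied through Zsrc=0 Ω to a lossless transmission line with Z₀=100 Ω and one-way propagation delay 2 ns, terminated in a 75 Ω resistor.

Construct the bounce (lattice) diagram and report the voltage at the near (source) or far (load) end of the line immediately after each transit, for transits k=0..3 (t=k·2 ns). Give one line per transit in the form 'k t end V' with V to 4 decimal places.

Γ_L=-0.142857, Γ_S=-1.000000; launch V₁=10·100/100=10.000000
k=0 src: V=10.0000
k=1 load: inc=10.000000, refl=10.000000·-0.142857=-1.4286; V=0.000000+10.000000+-1.428571=8.5714
k=2 src: inc=-1.428571, refl=-1.428571·-1.000000=1.4286; V=10.000000+-1.428571+1.428571=10.0000
k=3 load: inc=1.428571, refl=1.428571·-0.142857=-0.2041; V=8.571429+1.428571+-0.204082=9.7959

0 0 source 10.0000
1 2 load 8.5714
2 4 source 10.0000
3 6 load 9.7959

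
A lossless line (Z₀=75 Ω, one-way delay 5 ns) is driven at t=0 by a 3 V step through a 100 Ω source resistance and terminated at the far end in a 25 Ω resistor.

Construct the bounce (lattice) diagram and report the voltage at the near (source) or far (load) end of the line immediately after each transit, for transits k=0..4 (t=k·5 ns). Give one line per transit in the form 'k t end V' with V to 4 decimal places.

0 0 source 1.2857
1 5 load 0.6429
2 10 source 0.5510
3 15 load 0.5969
4 20 source 0.6035

Γ_L=-0.500000, Γ_S=0.142857; launch V₁=3·75/175=1.285714
k=0 src: V=1.2857
k=1 load: inc=1.285714, refl=1.285714·-0.500000=-0.6429; V=0.000000+1.285714+-0.642857=0.6429
k=2 src: inc=-0.642857, refl=-0.642857·0.142857=-0.0918; V=1.285714+-0.642857+-0.091837=0.5510
k=3 load: inc=-0.091837, refl=-0.091837·-0.500000=0.0459; V=0.642857+-0.091837+0.045918=0.5969
k=4 src: inc=0.045918, refl=0.045918·0.142857=0.0066; V=0.551020+0.045918+0.006560=0.6035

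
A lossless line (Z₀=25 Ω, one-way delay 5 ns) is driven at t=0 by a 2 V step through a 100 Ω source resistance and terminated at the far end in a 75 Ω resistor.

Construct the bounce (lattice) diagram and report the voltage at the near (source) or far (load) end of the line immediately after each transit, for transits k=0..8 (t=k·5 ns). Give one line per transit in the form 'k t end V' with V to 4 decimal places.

0 0 source 0.4000
1 5 load 0.6000
2 10 source 0.7200
3 15 load 0.7800
4 20 source 0.8160
5 25 load 0.8340
6 30 source 0.8448
7 35 load 0.8502
8 40 source 0.8534

Γ_L=0.500000, Γ_S=0.600000; launch V₁=2·25/125=0.400000
k=0 src: V=0.4000
k=1 load: inc=0.400000, refl=0.400000·0.500000=0.2000; V=0.000000+0.400000+0.200000=0.6000
k=2 src: inc=0.200000, refl=0.200000·0.600000=0.1200; V=0.400000+0.200000+0.120000=0.7200
k=3 load: inc=0.120000, refl=0.120000·0.500000=0.0600; V=0.600000+0.120000+0.060000=0.7800
k=4 src: inc=0.060000, refl=0.060000·0.600000=0.0360; V=0.720000+0.060000+0.036000=0.8160
k=5 load: inc=0.036000, refl=0.036000·0.500000=0.0180; V=0.780000+0.036000+0.018000=0.8340
k=6 src: inc=0.018000, refl=0.018000·0.600000=0.0108; V=0.816000+0.018000+0.010800=0.8448
k=7 load: inc=0.010800, refl=0.010800·0.500000=0.0054; V=0.834000+0.010800+0.005400=0.8502
k=8 src: inc=0.005400, refl=0.005400·0.600000=0.0032; V=0.844800+0.005400+0.003240=0.8534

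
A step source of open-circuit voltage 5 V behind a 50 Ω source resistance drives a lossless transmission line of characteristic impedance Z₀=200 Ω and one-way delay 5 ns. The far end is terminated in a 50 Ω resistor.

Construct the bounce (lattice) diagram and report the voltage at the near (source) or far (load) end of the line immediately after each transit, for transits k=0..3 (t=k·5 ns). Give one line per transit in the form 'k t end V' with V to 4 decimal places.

Γ_L=-0.600000, Γ_S=-0.600000; launch V₁=5·200/250=4.000000
k=0 src: V=4.0000
k=1 load: inc=4.000000, refl=4.000000·-0.600000=-2.4000; V=0.000000+4.000000+-2.400000=1.6000
k=2 src: inc=-2.400000, refl=-2.400000·-0.600000=1.4400; V=4.000000+-2.400000+1.440000=3.0400
k=3 load: inc=1.440000, refl=1.440000·-0.600000=-0.8640; V=1.600000+1.440000+-0.864000=2.1760

0 0 source 4.0000
1 5 load 1.6000
2 10 source 3.0400
3 15 load 2.1760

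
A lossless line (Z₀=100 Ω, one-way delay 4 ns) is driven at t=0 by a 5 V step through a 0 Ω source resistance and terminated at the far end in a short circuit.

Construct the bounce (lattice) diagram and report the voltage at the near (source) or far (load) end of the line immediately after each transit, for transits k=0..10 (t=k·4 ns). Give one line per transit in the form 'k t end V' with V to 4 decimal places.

Γ_L=-1.000000, Γ_S=-1.000000; launch V₁=5·100/100=5.000000
k=0 src: V=5.0000
k=1 load: inc=5.000000, refl=5.000000·-1.000000=-5.0000; V=0.000000+5.000000+-5.000000=0.0000
k=2 src: inc=-5.000000, refl=-5.000000·-1.000000=5.0000; V=5.000000+-5.000000+5.000000=5.0000
k=3 load: inc=5.000000, refl=5.000000·-1.000000=-5.0000; V=0.000000+5.000000+-5.000000=0.0000
k=4 src: inc=-5.000000, refl=-5.000000·-1.000000=5.0000; V=5.000000+-5.000000+5.000000=5.0000
k=5 load: inc=5.000000, refl=5.000000·-1.000000=-5.0000; V=0.000000+5.000000+-5.000000=0.0000
k=6 src: inc=-5.000000, refl=-5.000000·-1.000000=5.0000; V=5.000000+-5.000000+5.000000=5.0000
k=7 load: inc=5.000000, refl=5.000000·-1.000000=-5.0000; V=0.000000+5.000000+-5.000000=0.0000
k=8 src: inc=-5.000000, refl=-5.000000·-1.000000=5.0000; V=5.000000+-5.000000+5.000000=5.0000
k=9 load: inc=5.000000, refl=5.000000·-1.000000=-5.0000; V=0.000000+5.000000+-5.000000=0.0000
k=10 src: inc=-5.000000, refl=-5.000000·-1.000000=5.0000; V=5.000000+-5.000000+5.000000=5.0000

0 0 source 5.0000
1 4 load 0.0000
2 8 source 5.0000
3 12 load 0.0000
4 16 source 5.0000
5 20 load 0.0000
6 24 source 5.0000
7 28 load 0.0000
8 32 source 5.0000
9 36 load 0.0000
10 40 source 5.0000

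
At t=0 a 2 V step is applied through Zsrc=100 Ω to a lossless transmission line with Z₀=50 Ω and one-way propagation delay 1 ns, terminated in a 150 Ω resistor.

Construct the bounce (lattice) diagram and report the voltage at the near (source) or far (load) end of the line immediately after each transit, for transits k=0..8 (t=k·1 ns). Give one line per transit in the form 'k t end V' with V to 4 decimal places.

0 0 source 0.6667
1 1 load 1.0000
2 2 source 1.1111
3 3 load 1.1667
4 4 source 1.1852
5 5 load 1.1944
6 6 source 1.1975
7 7 load 1.1991
8 8 source 1.1996

Γ_L=0.500000, Γ_S=0.333333; launch V₁=2·50/150=0.666667
k=0 src: V=0.6667
k=1 load: inc=0.666667, refl=0.666667·0.500000=0.3333; V=0.000000+0.666667+0.333333=1.0000
k=2 src: inc=0.333333, refl=0.333333·0.333333=0.1111; V=0.666667+0.333333+0.111111=1.1111
k=3 load: inc=0.111111, refl=0.111111·0.500000=0.0556; V=1.000000+0.111111+0.055556=1.1667
k=4 src: inc=0.055556, refl=0.055556·0.333333=0.0185; V=1.111111+0.055556+0.018519=1.1852
k=5 load: inc=0.018519, refl=0.018519·0.500000=0.0093; V=1.166667+0.018519+0.009259=1.1944
k=6 src: inc=0.009259, refl=0.009259·0.333333=0.0031; V=1.185185+0.009259+0.003086=1.1975
k=7 load: inc=0.003086, refl=0.003086·0.500000=0.0015; V=1.194444+0.003086+0.001543=1.1991
k=8 src: inc=0.001543, refl=0.001543·0.333333=0.0005; V=1.197531+0.001543+0.000514=1.1996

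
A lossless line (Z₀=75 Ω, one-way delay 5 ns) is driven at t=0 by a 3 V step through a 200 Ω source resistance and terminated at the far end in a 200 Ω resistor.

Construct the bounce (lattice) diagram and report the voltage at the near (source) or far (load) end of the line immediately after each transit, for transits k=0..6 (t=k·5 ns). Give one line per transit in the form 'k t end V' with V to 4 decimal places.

0 0 source 0.8182
1 5 load 1.1901
2 10 source 1.3591
3 15 load 1.4360
4 20 source 1.4709
5 25 load 1.4868
6 30 source 1.4940

Γ_L=0.454545, Γ_S=0.454545; launch V₁=3·75/275=0.818182
k=0 src: V=0.8182
k=1 load: inc=0.818182, refl=0.818182·0.454545=0.3719; V=0.000000+0.818182+0.371901=1.1901
k=2 src: inc=0.371901, refl=0.371901·0.454545=0.1690; V=0.818182+0.371901+0.169046=1.3591
k=3 load: inc=0.169046, refl=0.169046·0.454545=0.0768; V=1.190083+0.169046+0.076839=1.4360
k=4 src: inc=0.076839, refl=0.076839·0.454545=0.0349; V=1.359128+0.076839+0.034927=1.4709
k=5 load: inc=0.034927, refl=0.034927·0.454545=0.0159; V=1.435967+0.034927+0.015876=1.4868
k=6 src: inc=0.015876, refl=0.015876·0.454545=0.0072; V=1.470894+0.015876+0.007216=1.4940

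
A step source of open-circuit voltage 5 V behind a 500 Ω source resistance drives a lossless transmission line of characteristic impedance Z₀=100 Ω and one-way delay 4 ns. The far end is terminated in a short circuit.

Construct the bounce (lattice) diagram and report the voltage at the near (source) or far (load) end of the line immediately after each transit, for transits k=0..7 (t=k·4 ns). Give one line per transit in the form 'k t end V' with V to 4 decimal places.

Γ_L=-1.000000, Γ_S=0.666667; launch V₁=5·100/600=0.833333
k=0 src: V=0.8333
k=1 load: inc=0.833333, refl=0.833333·-1.000000=-0.8333; V=0.000000+0.833333+-0.833333=0.0000
k=2 src: inc=-0.833333, refl=-0.833333·0.666667=-0.5556; V=0.833333+-0.833333+-0.555556=-0.5556
k=3 load: inc=-0.555556, refl=-0.555556·-1.000000=0.5556; V=0.000000+-0.555556+0.555556=0.0000
k=4 src: inc=0.555556, refl=0.555556·0.666667=0.3704; V=-0.555556+0.555556+0.370370=0.3704
k=5 load: inc=0.370370, refl=0.370370·-1.000000=-0.3704; V=0.000000+0.370370+-0.370370=0.0000
k=6 src: inc=-0.370370, refl=-0.370370·0.666667=-0.2469; V=0.370370+-0.370370+-0.246914=-0.2469
k=7 load: inc=-0.246914, refl=-0.246914·-1.000000=0.2469; V=0.000000+-0.246914+0.246914=0.0000

0 0 source 0.8333
1 4 load 0.0000
2 8 source -0.5556
3 12 load 0.0000
4 16 source 0.3704
5 20 load 0.0000
6 24 source -0.2469
7 28 load 0.0000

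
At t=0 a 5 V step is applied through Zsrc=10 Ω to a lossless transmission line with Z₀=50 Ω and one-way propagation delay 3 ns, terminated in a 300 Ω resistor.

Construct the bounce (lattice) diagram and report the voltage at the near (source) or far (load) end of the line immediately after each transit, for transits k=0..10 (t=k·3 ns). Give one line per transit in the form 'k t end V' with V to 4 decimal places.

0 0 source 4.1667
1 3 load 7.1429
2 6 source 5.1587
3 9 load 3.7415
4 12 source 4.6863
5 15 load 5.3612
6 18 source 4.9113
7 21 load 4.5899
8 24 source 4.8042
9 27 load 4.9572
10 30 source 4.8552

Γ_L=0.714286, Γ_S=-0.666667; launch V₁=5·50/60=4.166667
k=0 src: V=4.1667
k=1 load: inc=4.166667, refl=4.166667·0.714286=2.9762; V=0.000000+4.166667+2.976190=7.1429
k=2 src: inc=2.976190, refl=2.976190·-0.666667=-1.9841; V=4.166667+2.976190+-1.984127=5.1587
k=3 load: inc=-1.984127, refl=-1.984127·0.714286=-1.4172; V=7.142857+-1.984127+-1.417234=3.7415
k=4 src: inc=-1.417234, refl=-1.417234·-0.666667=0.9448; V=5.158730+-1.417234+0.944822=4.6863
k=5 load: inc=0.944822, refl=0.944822·0.714286=0.6749; V=3.741497+0.944822+0.674873=5.3612
k=6 src: inc=0.674873, refl=0.674873·-0.666667=-0.4499; V=4.686319+0.674873+-0.449915=4.9113
k=7 load: inc=-0.449915, refl=-0.449915·0.714286=-0.3214; V=5.361192+-0.449915+-0.321368=4.5899
k=8 src: inc=-0.321368, refl=-0.321368·-0.666667=0.2142; V=4.911277+-0.321368+0.214245=4.8042
k=9 load: inc=0.214245, refl=0.214245·0.714286=0.1530; V=4.589909+0.214245+0.153032=4.9572
k=10 src: inc=0.153032, refl=0.153032·-0.666667=-0.1020; V=4.804154+0.153032+-0.102022=4.8552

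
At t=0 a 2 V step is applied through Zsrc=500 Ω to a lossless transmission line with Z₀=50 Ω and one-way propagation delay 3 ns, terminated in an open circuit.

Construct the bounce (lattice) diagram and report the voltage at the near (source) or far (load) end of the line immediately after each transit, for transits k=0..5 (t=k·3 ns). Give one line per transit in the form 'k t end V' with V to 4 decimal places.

0 0 source 0.1818
1 3 load 0.3636
2 6 source 0.5124
3 9 load 0.6612
4 12 source 0.7829
5 15 load 0.9046

Γ_L=1.000000, Γ_S=0.818182; launch V₁=2·50/550=0.181818
k=0 src: V=0.1818
k=1 load: inc=0.181818, refl=0.181818·1.000000=0.1818; V=0.000000+0.181818+0.181818=0.3636
k=2 src: inc=0.181818, refl=0.181818·0.818182=0.1488; V=0.181818+0.181818+0.148760=0.5124
k=3 load: inc=0.148760, refl=0.148760·1.000000=0.1488; V=0.363636+0.148760+0.148760=0.6612
k=4 src: inc=0.148760, refl=0.148760·0.818182=0.1217; V=0.512397+0.148760+0.121713=0.7829
k=5 load: inc=0.121713, refl=0.121713·1.000000=0.1217; V=0.661157+0.121713+0.121713=0.9046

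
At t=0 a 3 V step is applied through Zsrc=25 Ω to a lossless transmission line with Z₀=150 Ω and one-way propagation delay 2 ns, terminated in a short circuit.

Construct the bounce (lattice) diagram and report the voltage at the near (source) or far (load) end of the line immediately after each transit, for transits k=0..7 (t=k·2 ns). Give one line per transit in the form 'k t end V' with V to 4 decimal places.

0 0 source 2.5714
1 2 load 0.0000
2 4 source 1.8367
3 6 load 0.0000
4 8 source 1.3120
5 10 load 0.0000
6 12 source 0.9371
7 14 load 0.0000

Γ_L=-1.000000, Γ_S=-0.714286; launch V₁=3·150/175=2.571429
k=0 src: V=2.5714
k=1 load: inc=2.571429, refl=2.571429·-1.000000=-2.5714; V=0.000000+2.571429+-2.571429=0.0000
k=2 src: inc=-2.571429, refl=-2.571429·-0.714286=1.8367; V=2.571429+-2.571429+1.836735=1.8367
k=3 load: inc=1.836735, refl=1.836735·-1.000000=-1.8367; V=0.000000+1.836735+-1.836735=0.0000
k=4 src: inc=-1.836735, refl=-1.836735·-0.714286=1.3120; V=1.836735+-1.836735+1.311953=1.3120
k=5 load: inc=1.311953, refl=1.311953·-1.000000=-1.3120; V=0.000000+1.311953+-1.311953=0.0000
k=6 src: inc=-1.311953, refl=-1.311953·-0.714286=0.9371; V=1.311953+-1.311953+0.937110=0.9371
k=7 load: inc=0.937110, refl=0.937110·-1.000000=-0.9371; V=0.000000+0.937110+-0.937110=0.0000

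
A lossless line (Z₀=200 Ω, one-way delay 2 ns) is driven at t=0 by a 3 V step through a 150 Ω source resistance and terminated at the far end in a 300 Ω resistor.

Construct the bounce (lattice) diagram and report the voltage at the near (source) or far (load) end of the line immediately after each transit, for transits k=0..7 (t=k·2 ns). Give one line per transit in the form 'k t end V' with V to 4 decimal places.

0 0 source 1.7143
1 2 load 2.0571
2 4 source 2.0082
3 6 load 1.9984
4 8 source 1.9998
5 10 load 2.0000
6 12 source 2.0000
7 14 load 2.0000

Γ_L=0.200000, Γ_S=-0.142857; launch V₁=3·200/350=1.714286
k=0 src: V=1.7143
k=1 load: inc=1.714286, refl=1.714286·0.200000=0.3429; V=0.000000+1.714286+0.342857=2.0571
k=2 src: inc=0.342857, refl=0.342857·-0.142857=-0.0490; V=1.714286+0.342857+-0.048980=2.0082
k=3 load: inc=-0.048980, refl=-0.048980·0.200000=-0.0098; V=2.057143+-0.048980+-0.009796=1.9984
k=4 src: inc=-0.009796, refl=-0.009796·-0.142857=0.0014; V=2.008163+-0.009796+0.001399=1.9998
k=5 load: inc=0.001399, refl=0.001399·0.200000=0.0003; V=1.998367+0.001399+0.000280=2.0000
k=6 src: inc=0.000280, refl=0.000280·-0.142857=-0.0000; V=1.999767+0.000280+-0.000040=2.0000
k=7 load: inc=-0.000040, refl=-0.000040·0.200000=-0.0000; V=2.000047+-0.000040+-0.000008=2.0000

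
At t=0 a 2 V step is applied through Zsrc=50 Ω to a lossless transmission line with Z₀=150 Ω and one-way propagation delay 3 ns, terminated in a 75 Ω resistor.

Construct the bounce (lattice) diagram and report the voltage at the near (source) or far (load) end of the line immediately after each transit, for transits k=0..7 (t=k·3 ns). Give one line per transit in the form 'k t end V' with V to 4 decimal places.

Γ_L=-0.333333, Γ_S=-0.500000; launch V₁=2·150/200=1.500000
k=0 src: V=1.5000
k=1 load: inc=1.500000, refl=1.500000·-0.333333=-0.5000; V=0.000000+1.500000+-0.500000=1.0000
k=2 src: inc=-0.500000, refl=-0.500000·-0.500000=0.2500; V=1.500000+-0.500000+0.250000=1.2500
k=3 load: inc=0.250000, refl=0.250000·-0.333333=-0.0833; V=1.000000+0.250000+-0.083333=1.1667
k=4 src: inc=-0.083333, refl=-0.083333·-0.500000=0.0417; V=1.250000+-0.083333+0.041667=1.2083
k=5 load: inc=0.041667, refl=0.041667·-0.333333=-0.0139; V=1.166667+0.041667+-0.013889=1.1944
k=6 src: inc=-0.013889, refl=-0.013889·-0.500000=0.0069; V=1.208333+-0.013889+0.006944=1.2014
k=7 load: inc=0.006944, refl=0.006944·-0.333333=-0.0023; V=1.194444+0.006944+-0.002315=1.1991

0 0 source 1.5000
1 3 load 1.0000
2 6 source 1.2500
3 9 load 1.1667
4 12 source 1.2083
5 15 load 1.1944
6 18 source 1.2014
7 21 load 1.1991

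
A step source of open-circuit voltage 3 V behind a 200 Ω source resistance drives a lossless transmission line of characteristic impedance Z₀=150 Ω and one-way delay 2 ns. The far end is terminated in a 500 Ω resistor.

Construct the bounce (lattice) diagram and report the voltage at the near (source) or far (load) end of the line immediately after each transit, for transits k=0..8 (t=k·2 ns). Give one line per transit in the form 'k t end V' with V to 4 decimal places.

0 0 source 1.2857
1 2 load 1.9780
2 4 source 2.0769
3 6 load 2.1302
4 8 source 2.1378
5 10 load 2.1419
6 12 source 2.1425
7 14 load 2.1428
8 16 source 2.1428

Γ_L=0.538462, Γ_S=0.142857; launch V₁=3·150/350=1.285714
k=0 src: V=1.2857
k=1 load: inc=1.285714, refl=1.285714·0.538462=0.6923; V=0.000000+1.285714+0.692308=1.9780
k=2 src: inc=0.692308, refl=0.692308·0.142857=0.0989; V=1.285714+0.692308+0.098901=2.0769
k=3 load: inc=0.098901, refl=0.098901·0.538462=0.0533; V=1.978022+0.098901+0.053254=2.1302
k=4 src: inc=0.053254, refl=0.053254·0.142857=0.0076; V=2.076923+0.053254+0.007608=2.1378
k=5 load: inc=0.007608, refl=0.007608·0.538462=0.0041; V=2.130178+0.007608+0.004096=2.1419
k=6 src: inc=0.004096, refl=0.004096·0.142857=0.0006; V=2.137785+0.004096+0.000585=2.1425
k=7 load: inc=0.000585, refl=0.000585·0.538462=0.0003; V=2.141882+0.000585+0.000315=2.1428
k=8 src: inc=0.000315, refl=0.000315·0.142857=0.0000; V=2.142467+0.000315+0.000045=2.1428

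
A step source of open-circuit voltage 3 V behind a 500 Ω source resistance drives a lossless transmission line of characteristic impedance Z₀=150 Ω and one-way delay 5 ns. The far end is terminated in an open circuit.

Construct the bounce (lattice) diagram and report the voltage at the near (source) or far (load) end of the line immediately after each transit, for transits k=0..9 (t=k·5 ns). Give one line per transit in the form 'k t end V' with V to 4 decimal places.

Γ_L=1.000000, Γ_S=0.538462; launch V₁=3·150/650=0.692308
k=0 src: V=0.6923
k=1 load: inc=0.692308, refl=0.692308·1.000000=0.6923; V=0.000000+0.692308+0.692308=1.3846
k=2 src: inc=0.692308, refl=0.692308·0.538462=0.3728; V=0.692308+0.692308+0.372781=1.7574
k=3 load: inc=0.372781, refl=0.372781·1.000000=0.3728; V=1.384615+0.372781+0.372781=2.1302
k=4 src: inc=0.372781, refl=0.372781·0.538462=0.2007; V=1.757396+0.372781+0.200728=2.3309
k=5 load: inc=0.200728, refl=0.200728·1.000000=0.2007; V=2.130178+0.200728+0.200728=2.5316
k=6 src: inc=0.200728, refl=0.200728·0.538462=0.1081; V=2.330906+0.200728+0.108084=2.6397
k=7 load: inc=0.108084, refl=0.108084·1.000000=0.1081; V=2.531634+0.108084+0.108084=2.7478
k=8 src: inc=0.108084, refl=0.108084·0.538462=0.0582; V=2.639718+0.108084+0.058199=2.8060
k=9 load: inc=0.058199, refl=0.058199·1.000000=0.0582; V=2.747803+0.058199+0.058199=2.8642

0 0 source 0.6923
1 5 load 1.3846
2 10 source 1.7574
3 15 load 2.1302
4 20 source 2.3309
5 25 load 2.5316
6 30 source 2.6397
7 35 load 2.7478
8 40 source 2.8060
9 45 load 2.8642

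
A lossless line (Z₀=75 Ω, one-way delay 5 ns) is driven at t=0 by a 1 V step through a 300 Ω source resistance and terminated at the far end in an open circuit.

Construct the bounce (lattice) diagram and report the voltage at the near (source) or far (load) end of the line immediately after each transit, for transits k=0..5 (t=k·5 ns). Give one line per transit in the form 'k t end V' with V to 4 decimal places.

0 0 source 0.2000
1 5 load 0.4000
2 10 source 0.5200
3 15 load 0.6400
4 20 source 0.7120
5 25 load 0.7840

Γ_L=1.000000, Γ_S=0.600000; launch V₁=1·75/375=0.200000
k=0 src: V=0.2000
k=1 load: inc=0.200000, refl=0.200000·1.000000=0.2000; V=0.000000+0.200000+0.200000=0.4000
k=2 src: inc=0.200000, refl=0.200000·0.600000=0.1200; V=0.200000+0.200000+0.120000=0.5200
k=3 load: inc=0.120000, refl=0.120000·1.000000=0.1200; V=0.400000+0.120000+0.120000=0.6400
k=4 src: inc=0.120000, refl=0.120000·0.600000=0.0720; V=0.520000+0.120000+0.072000=0.7120
k=5 load: inc=0.072000, refl=0.072000·1.000000=0.0720; V=0.640000+0.072000+0.072000=0.7840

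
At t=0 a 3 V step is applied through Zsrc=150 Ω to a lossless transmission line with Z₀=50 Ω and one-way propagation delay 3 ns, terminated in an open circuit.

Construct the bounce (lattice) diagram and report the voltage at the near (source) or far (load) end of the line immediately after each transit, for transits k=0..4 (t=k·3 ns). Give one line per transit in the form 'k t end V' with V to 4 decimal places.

Γ_L=1.000000, Γ_S=0.500000; launch V₁=3·50/200=0.750000
k=0 src: V=0.7500
k=1 load: inc=0.750000, refl=0.750000·1.000000=0.7500; V=0.000000+0.750000+0.750000=1.5000
k=2 src: inc=0.750000, refl=0.750000·0.500000=0.3750; V=0.750000+0.750000+0.375000=1.8750
k=3 load: inc=0.375000, refl=0.375000·1.000000=0.3750; V=1.500000+0.375000+0.375000=2.2500
k=4 src: inc=0.375000, refl=0.375000·0.500000=0.1875; V=1.875000+0.375000+0.187500=2.4375

0 0 source 0.7500
1 3 load 1.5000
2 6 source 1.8750
3 9 load 2.2500
4 12 source 2.4375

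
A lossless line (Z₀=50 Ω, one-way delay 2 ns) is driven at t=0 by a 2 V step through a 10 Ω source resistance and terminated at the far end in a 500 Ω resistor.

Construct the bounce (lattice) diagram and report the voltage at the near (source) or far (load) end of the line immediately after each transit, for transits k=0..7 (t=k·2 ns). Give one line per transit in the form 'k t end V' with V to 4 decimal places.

0 0 source 1.6667
1 2 load 3.0303
2 4 source 2.1212
3 6 load 1.3774
4 8 source 1.8733
5 10 load 2.2790
6 12 source 2.0085
7 14 load 1.7872

Γ_L=0.818182, Γ_S=-0.666667; launch V₁=2·50/60=1.666667
k=0 src: V=1.6667
k=1 load: inc=1.666667, refl=1.666667·0.818182=1.3636; V=0.000000+1.666667+1.363636=3.0303
k=2 src: inc=1.363636, refl=1.363636·-0.666667=-0.9091; V=1.666667+1.363636+-0.909091=2.1212
k=3 load: inc=-0.909091, refl=-0.909091·0.818182=-0.7438; V=3.030303+-0.909091+-0.743802=1.3774
k=4 src: inc=-0.743802, refl=-0.743802·-0.666667=0.4959; V=2.121212+-0.743802+0.495868=1.8733
k=5 load: inc=0.495868, refl=0.495868·0.818182=0.4057; V=1.377410+0.495868+0.405710=2.2790
k=6 src: inc=0.405710, refl=0.405710·-0.666667=-0.2705; V=1.873278+0.405710+-0.270473=2.0085
k=7 load: inc=-0.270473, refl=-0.270473·0.818182=-0.2213; V=2.278988+-0.270473+-0.221296=1.7872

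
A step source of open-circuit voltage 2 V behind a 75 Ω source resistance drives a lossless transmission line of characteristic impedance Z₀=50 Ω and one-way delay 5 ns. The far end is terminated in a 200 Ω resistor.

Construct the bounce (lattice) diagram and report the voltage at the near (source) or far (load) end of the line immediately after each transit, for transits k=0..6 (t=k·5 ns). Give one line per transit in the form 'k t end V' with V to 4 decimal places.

0 0 source 0.8000
1 5 load 1.2800
2 10 source 1.3760
3 15 load 1.4336
4 20 source 1.4451
5 25 load 1.4520
6 30 source 1.4534

Γ_L=0.600000, Γ_S=0.200000; launch V₁=2·50/125=0.800000
k=0 src: V=0.8000
k=1 load: inc=0.800000, refl=0.800000·0.600000=0.4800; V=0.000000+0.800000+0.480000=1.2800
k=2 src: inc=0.480000, refl=0.480000·0.200000=0.0960; V=0.800000+0.480000+0.096000=1.3760
k=3 load: inc=0.096000, refl=0.096000·0.600000=0.0576; V=1.280000+0.096000+0.057600=1.4336
k=4 src: inc=0.057600, refl=0.057600·0.200000=0.0115; V=1.376000+0.057600+0.011520=1.4451
k=5 load: inc=0.011520, refl=0.011520·0.600000=0.0069; V=1.433600+0.011520+0.006912=1.4520
k=6 src: inc=0.006912, refl=0.006912·0.200000=0.0014; V=1.445120+0.006912+0.001382=1.4534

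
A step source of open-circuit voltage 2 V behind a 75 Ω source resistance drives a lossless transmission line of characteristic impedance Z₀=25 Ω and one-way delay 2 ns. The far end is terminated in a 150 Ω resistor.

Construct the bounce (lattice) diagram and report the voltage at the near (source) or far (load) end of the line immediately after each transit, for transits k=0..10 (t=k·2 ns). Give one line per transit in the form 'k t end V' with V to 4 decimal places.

Γ_L=0.714286, Γ_S=0.500000; launch V₁=2·25/100=0.500000
k=0 src: V=0.5000
k=1 load: inc=0.500000, refl=0.500000·0.714286=0.3571; V=0.000000+0.500000+0.357143=0.8571
k=2 src: inc=0.357143, refl=0.357143·0.500000=0.1786; V=0.500000+0.357143+0.178571=1.0357
k=3 load: inc=0.178571, refl=0.178571·0.714286=0.1276; V=0.857143+0.178571+0.127551=1.1633
k=4 src: inc=0.127551, refl=0.127551·0.500000=0.0638; V=1.035714+0.127551+0.063776=1.2270
k=5 load: inc=0.063776, refl=0.063776·0.714286=0.0456; V=1.163265+0.063776+0.045554=1.2726
k=6 src: inc=0.045554, refl=0.045554·0.500000=0.0228; V=1.227041+0.045554+0.022777=1.2954
k=7 load: inc=0.022777, refl=0.022777·0.714286=0.0163; V=1.272595+0.022777+0.016269=1.3116
k=8 src: inc=0.016269, refl=0.016269·0.500000=0.0081; V=1.295372+0.016269+0.008135=1.3198
k=9 load: inc=0.008135, refl=0.008135·0.714286=0.0058; V=1.311641+0.008135+0.005810=1.3256
k=10 src: inc=0.005810, refl=0.005810·0.500000=0.0029; V=1.319776+0.005810+0.002905=1.3285

0 0 source 0.5000
1 2 load 0.8571
2 4 source 1.0357
3 6 load 1.1633
4 8 source 1.2270
5 10 load 1.2726
6 12 source 1.2954
7 14 load 1.3116
8 16 source 1.3198
9 18 load 1.3256
10 20 source 1.3285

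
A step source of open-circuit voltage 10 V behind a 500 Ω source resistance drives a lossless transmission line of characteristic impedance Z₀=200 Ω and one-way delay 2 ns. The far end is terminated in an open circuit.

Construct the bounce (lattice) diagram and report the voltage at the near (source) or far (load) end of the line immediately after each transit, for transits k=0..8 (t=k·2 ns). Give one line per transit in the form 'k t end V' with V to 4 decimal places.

Γ_L=1.000000, Γ_S=0.428571; launch V₁=10·200/700=2.857143
k=0 src: V=2.8571
k=1 load: inc=2.857143, refl=2.857143·1.000000=2.8571; V=0.000000+2.857143+2.857143=5.7143
k=2 src: inc=2.857143, refl=2.857143·0.428571=1.2245; V=2.857143+2.857143+1.224490=6.9388
k=3 load: inc=1.224490, refl=1.224490·1.000000=1.2245; V=5.714286+1.224490+1.224490=8.1633
k=4 src: inc=1.224490, refl=1.224490·0.428571=0.5248; V=6.938776+1.224490+0.524781=8.6880
k=5 load: inc=0.524781, refl=0.524781·1.000000=0.5248; V=8.163265+0.524781+0.524781=9.2128
k=6 src: inc=0.524781, refl=0.524781·0.428571=0.2249; V=8.688047+0.524781+0.224906=9.4377
k=7 load: inc=0.224906, refl=0.224906·1.000000=0.2249; V=9.212828+0.224906+0.224906=9.6626
k=8 src: inc=0.224906, refl=0.224906·0.428571=0.0964; V=9.437734+0.224906+0.096388=9.7590

0 0 source 2.8571
1 2 load 5.7143
2 4 source 6.9388
3 6 load 8.1633
4 8 source 8.6880
5 10 load 9.2128
6 12 source 9.4377
7 14 load 9.6626
8 16 source 9.7590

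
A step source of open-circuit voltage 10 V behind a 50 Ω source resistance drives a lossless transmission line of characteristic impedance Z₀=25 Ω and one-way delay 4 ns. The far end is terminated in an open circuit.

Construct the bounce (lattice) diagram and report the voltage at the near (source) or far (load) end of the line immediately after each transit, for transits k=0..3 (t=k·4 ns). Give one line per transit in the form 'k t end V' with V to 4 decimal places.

Γ_L=1.000000, Γ_S=0.333333; launch V₁=10·25/75=3.333333
k=0 src: V=3.3333
k=1 load: inc=3.333333, refl=3.333333·1.000000=3.3333; V=0.000000+3.333333+3.333333=6.6667
k=2 src: inc=3.333333, refl=3.333333·0.333333=1.1111; V=3.333333+3.333333+1.111111=7.7778
k=3 load: inc=1.111111, refl=1.111111·1.000000=1.1111; V=6.666667+1.111111+1.111111=8.8889

0 0 source 3.3333
1 4 load 6.6667
2 8 source 7.7778
3 12 load 8.8889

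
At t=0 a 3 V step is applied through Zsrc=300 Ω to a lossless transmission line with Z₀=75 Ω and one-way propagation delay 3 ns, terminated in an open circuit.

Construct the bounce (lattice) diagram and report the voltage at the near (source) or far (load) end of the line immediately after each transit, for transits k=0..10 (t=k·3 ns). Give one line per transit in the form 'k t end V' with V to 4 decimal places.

0 0 source 0.6000
1 3 load 1.2000
2 6 source 1.5600
3 9 load 1.9200
4 12 source 2.1360
5 15 load 2.3520
6 18 source 2.4816
7 21 load 2.6112
8 24 source 2.6890
9 27 load 2.7667
10 30 source 2.8134

Γ_L=1.000000, Γ_S=0.600000; launch V₁=3·75/375=0.600000
k=0 src: V=0.6000
k=1 load: inc=0.600000, refl=0.600000·1.000000=0.6000; V=0.000000+0.600000+0.600000=1.2000
k=2 src: inc=0.600000, refl=0.600000·0.600000=0.3600; V=0.600000+0.600000+0.360000=1.5600
k=3 load: inc=0.360000, refl=0.360000·1.000000=0.3600; V=1.200000+0.360000+0.360000=1.9200
k=4 src: inc=0.360000, refl=0.360000·0.600000=0.2160; V=1.560000+0.360000+0.216000=2.1360
k=5 load: inc=0.216000, refl=0.216000·1.000000=0.2160; V=1.920000+0.216000+0.216000=2.3520
k=6 src: inc=0.216000, refl=0.216000·0.600000=0.1296; V=2.136000+0.216000+0.129600=2.4816
k=7 load: inc=0.129600, refl=0.129600·1.000000=0.1296; V=2.352000+0.129600+0.129600=2.6112
k=8 src: inc=0.129600, refl=0.129600·0.600000=0.0778; V=2.481600+0.129600+0.077760=2.6890
k=9 load: inc=0.077760, refl=0.077760·1.000000=0.0778; V=2.611200+0.077760+0.077760=2.7667
k=10 src: inc=0.077760, refl=0.077760·0.600000=0.0467; V=2.688960+0.077760+0.046656=2.8134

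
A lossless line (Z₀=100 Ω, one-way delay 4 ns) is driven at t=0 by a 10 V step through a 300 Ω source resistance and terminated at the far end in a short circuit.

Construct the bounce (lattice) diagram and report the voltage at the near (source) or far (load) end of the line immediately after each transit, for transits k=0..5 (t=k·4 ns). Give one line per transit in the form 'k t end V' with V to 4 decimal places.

Γ_L=-1.000000, Γ_S=0.500000; launch V₁=10·100/400=2.500000
k=0 src: V=2.5000
k=1 load: inc=2.500000, refl=2.500000·-1.000000=-2.5000; V=0.000000+2.500000+-2.500000=0.0000
k=2 src: inc=-2.500000, refl=-2.500000·0.500000=-1.2500; V=2.500000+-2.500000+-1.250000=-1.2500
k=3 load: inc=-1.250000, refl=-1.250000·-1.000000=1.2500; V=0.000000+-1.250000+1.250000=0.0000
k=4 src: inc=1.250000, refl=1.250000·0.500000=0.6250; V=-1.250000+1.250000+0.625000=0.6250
k=5 load: inc=0.625000, refl=0.625000·-1.000000=-0.6250; V=0.000000+0.625000+-0.625000=0.0000

0 0 source 2.5000
1 4 load 0.0000
2 8 source -1.2500
3 12 load 0.0000
4 16 source 0.6250
5 20 load 0.0000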